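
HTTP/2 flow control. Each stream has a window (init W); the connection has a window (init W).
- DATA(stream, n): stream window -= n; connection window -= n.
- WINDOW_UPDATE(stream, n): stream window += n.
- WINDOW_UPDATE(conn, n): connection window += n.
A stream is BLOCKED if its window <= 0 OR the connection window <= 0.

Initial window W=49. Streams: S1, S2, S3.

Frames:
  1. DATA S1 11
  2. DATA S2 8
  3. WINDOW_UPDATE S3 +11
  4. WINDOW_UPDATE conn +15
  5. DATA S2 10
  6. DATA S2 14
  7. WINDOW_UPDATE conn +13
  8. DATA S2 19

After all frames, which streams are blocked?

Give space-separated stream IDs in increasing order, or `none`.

Op 1: conn=38 S1=38 S2=49 S3=49 blocked=[]
Op 2: conn=30 S1=38 S2=41 S3=49 blocked=[]
Op 3: conn=30 S1=38 S2=41 S3=60 blocked=[]
Op 4: conn=45 S1=38 S2=41 S3=60 blocked=[]
Op 5: conn=35 S1=38 S2=31 S3=60 blocked=[]
Op 6: conn=21 S1=38 S2=17 S3=60 blocked=[]
Op 7: conn=34 S1=38 S2=17 S3=60 blocked=[]
Op 8: conn=15 S1=38 S2=-2 S3=60 blocked=[2]

Answer: S2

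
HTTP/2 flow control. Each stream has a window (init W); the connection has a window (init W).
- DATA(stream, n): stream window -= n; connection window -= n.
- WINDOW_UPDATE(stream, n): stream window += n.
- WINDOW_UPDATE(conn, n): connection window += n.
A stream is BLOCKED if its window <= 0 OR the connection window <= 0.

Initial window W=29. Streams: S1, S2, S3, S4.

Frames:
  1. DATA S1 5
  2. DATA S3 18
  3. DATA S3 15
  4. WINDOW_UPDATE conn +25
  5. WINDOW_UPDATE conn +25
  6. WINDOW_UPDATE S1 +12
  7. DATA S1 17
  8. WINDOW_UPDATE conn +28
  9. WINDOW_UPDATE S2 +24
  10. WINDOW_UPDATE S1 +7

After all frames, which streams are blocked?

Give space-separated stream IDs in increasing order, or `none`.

Answer: S3

Derivation:
Op 1: conn=24 S1=24 S2=29 S3=29 S4=29 blocked=[]
Op 2: conn=6 S1=24 S2=29 S3=11 S4=29 blocked=[]
Op 3: conn=-9 S1=24 S2=29 S3=-4 S4=29 blocked=[1, 2, 3, 4]
Op 4: conn=16 S1=24 S2=29 S3=-4 S4=29 blocked=[3]
Op 5: conn=41 S1=24 S2=29 S3=-4 S4=29 blocked=[3]
Op 6: conn=41 S1=36 S2=29 S3=-4 S4=29 blocked=[3]
Op 7: conn=24 S1=19 S2=29 S3=-4 S4=29 blocked=[3]
Op 8: conn=52 S1=19 S2=29 S3=-4 S4=29 blocked=[3]
Op 9: conn=52 S1=19 S2=53 S3=-4 S4=29 blocked=[3]
Op 10: conn=52 S1=26 S2=53 S3=-4 S4=29 blocked=[3]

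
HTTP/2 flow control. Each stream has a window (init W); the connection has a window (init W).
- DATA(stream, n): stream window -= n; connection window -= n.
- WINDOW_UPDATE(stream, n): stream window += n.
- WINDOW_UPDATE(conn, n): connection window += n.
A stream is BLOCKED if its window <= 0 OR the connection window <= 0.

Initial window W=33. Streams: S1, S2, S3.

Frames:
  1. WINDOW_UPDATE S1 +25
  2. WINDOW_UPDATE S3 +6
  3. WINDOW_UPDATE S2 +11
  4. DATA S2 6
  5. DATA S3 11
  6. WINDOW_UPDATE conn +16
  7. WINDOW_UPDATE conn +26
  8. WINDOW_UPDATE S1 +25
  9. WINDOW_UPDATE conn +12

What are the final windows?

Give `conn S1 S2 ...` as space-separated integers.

Answer: 70 83 38 28

Derivation:
Op 1: conn=33 S1=58 S2=33 S3=33 blocked=[]
Op 2: conn=33 S1=58 S2=33 S3=39 blocked=[]
Op 3: conn=33 S1=58 S2=44 S3=39 blocked=[]
Op 4: conn=27 S1=58 S2=38 S3=39 blocked=[]
Op 5: conn=16 S1=58 S2=38 S3=28 blocked=[]
Op 6: conn=32 S1=58 S2=38 S3=28 blocked=[]
Op 7: conn=58 S1=58 S2=38 S3=28 blocked=[]
Op 8: conn=58 S1=83 S2=38 S3=28 blocked=[]
Op 9: conn=70 S1=83 S2=38 S3=28 blocked=[]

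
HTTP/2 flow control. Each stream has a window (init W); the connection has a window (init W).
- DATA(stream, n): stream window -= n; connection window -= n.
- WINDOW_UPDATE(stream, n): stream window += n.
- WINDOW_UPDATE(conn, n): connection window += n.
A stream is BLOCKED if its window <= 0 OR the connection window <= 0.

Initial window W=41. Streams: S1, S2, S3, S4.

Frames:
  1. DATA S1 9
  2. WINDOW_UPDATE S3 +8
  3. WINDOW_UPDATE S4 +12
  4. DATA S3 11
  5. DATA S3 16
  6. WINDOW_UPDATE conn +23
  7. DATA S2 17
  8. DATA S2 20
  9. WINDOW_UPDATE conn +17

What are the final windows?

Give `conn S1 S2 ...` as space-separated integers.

Answer: 8 32 4 22 53

Derivation:
Op 1: conn=32 S1=32 S2=41 S3=41 S4=41 blocked=[]
Op 2: conn=32 S1=32 S2=41 S3=49 S4=41 blocked=[]
Op 3: conn=32 S1=32 S2=41 S3=49 S4=53 blocked=[]
Op 4: conn=21 S1=32 S2=41 S3=38 S4=53 blocked=[]
Op 5: conn=5 S1=32 S2=41 S3=22 S4=53 blocked=[]
Op 6: conn=28 S1=32 S2=41 S3=22 S4=53 blocked=[]
Op 7: conn=11 S1=32 S2=24 S3=22 S4=53 blocked=[]
Op 8: conn=-9 S1=32 S2=4 S3=22 S4=53 blocked=[1, 2, 3, 4]
Op 9: conn=8 S1=32 S2=4 S3=22 S4=53 blocked=[]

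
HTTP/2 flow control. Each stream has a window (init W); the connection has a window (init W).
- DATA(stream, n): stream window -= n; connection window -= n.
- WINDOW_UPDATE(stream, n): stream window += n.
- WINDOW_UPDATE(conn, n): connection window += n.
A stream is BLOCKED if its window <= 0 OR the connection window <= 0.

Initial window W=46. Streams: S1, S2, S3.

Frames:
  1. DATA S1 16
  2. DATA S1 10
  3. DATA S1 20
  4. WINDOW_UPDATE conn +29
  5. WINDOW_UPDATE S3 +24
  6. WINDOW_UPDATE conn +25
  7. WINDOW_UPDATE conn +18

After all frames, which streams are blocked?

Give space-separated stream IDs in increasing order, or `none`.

Op 1: conn=30 S1=30 S2=46 S3=46 blocked=[]
Op 2: conn=20 S1=20 S2=46 S3=46 blocked=[]
Op 3: conn=0 S1=0 S2=46 S3=46 blocked=[1, 2, 3]
Op 4: conn=29 S1=0 S2=46 S3=46 blocked=[1]
Op 5: conn=29 S1=0 S2=46 S3=70 blocked=[1]
Op 6: conn=54 S1=0 S2=46 S3=70 blocked=[1]
Op 7: conn=72 S1=0 S2=46 S3=70 blocked=[1]

Answer: S1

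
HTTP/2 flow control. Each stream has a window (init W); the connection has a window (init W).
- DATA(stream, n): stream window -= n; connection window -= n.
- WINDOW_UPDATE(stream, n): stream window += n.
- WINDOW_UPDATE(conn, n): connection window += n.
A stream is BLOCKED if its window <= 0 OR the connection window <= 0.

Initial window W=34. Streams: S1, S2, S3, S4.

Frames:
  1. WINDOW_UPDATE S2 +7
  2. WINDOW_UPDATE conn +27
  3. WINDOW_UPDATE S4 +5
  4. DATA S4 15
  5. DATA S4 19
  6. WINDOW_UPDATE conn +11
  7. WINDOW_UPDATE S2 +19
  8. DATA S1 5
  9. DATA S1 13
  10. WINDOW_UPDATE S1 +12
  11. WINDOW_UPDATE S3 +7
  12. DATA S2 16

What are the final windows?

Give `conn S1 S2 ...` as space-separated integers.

Op 1: conn=34 S1=34 S2=41 S3=34 S4=34 blocked=[]
Op 2: conn=61 S1=34 S2=41 S3=34 S4=34 blocked=[]
Op 3: conn=61 S1=34 S2=41 S3=34 S4=39 blocked=[]
Op 4: conn=46 S1=34 S2=41 S3=34 S4=24 blocked=[]
Op 5: conn=27 S1=34 S2=41 S3=34 S4=5 blocked=[]
Op 6: conn=38 S1=34 S2=41 S3=34 S4=5 blocked=[]
Op 7: conn=38 S1=34 S2=60 S3=34 S4=5 blocked=[]
Op 8: conn=33 S1=29 S2=60 S3=34 S4=5 blocked=[]
Op 9: conn=20 S1=16 S2=60 S3=34 S4=5 blocked=[]
Op 10: conn=20 S1=28 S2=60 S3=34 S4=5 blocked=[]
Op 11: conn=20 S1=28 S2=60 S3=41 S4=5 blocked=[]
Op 12: conn=4 S1=28 S2=44 S3=41 S4=5 blocked=[]

Answer: 4 28 44 41 5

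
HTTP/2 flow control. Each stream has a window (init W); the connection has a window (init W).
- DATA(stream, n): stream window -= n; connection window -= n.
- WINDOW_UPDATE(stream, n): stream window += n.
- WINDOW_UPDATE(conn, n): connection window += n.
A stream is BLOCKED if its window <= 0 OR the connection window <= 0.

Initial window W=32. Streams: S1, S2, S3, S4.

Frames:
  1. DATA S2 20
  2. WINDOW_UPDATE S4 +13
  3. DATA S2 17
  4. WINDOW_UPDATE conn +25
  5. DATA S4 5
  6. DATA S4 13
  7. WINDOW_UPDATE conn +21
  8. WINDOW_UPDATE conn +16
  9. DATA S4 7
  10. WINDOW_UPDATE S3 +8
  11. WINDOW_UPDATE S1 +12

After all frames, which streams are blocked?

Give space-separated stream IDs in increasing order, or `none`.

Op 1: conn=12 S1=32 S2=12 S3=32 S4=32 blocked=[]
Op 2: conn=12 S1=32 S2=12 S3=32 S4=45 blocked=[]
Op 3: conn=-5 S1=32 S2=-5 S3=32 S4=45 blocked=[1, 2, 3, 4]
Op 4: conn=20 S1=32 S2=-5 S3=32 S4=45 blocked=[2]
Op 5: conn=15 S1=32 S2=-5 S3=32 S4=40 blocked=[2]
Op 6: conn=2 S1=32 S2=-5 S3=32 S4=27 blocked=[2]
Op 7: conn=23 S1=32 S2=-5 S3=32 S4=27 blocked=[2]
Op 8: conn=39 S1=32 S2=-5 S3=32 S4=27 blocked=[2]
Op 9: conn=32 S1=32 S2=-5 S3=32 S4=20 blocked=[2]
Op 10: conn=32 S1=32 S2=-5 S3=40 S4=20 blocked=[2]
Op 11: conn=32 S1=44 S2=-5 S3=40 S4=20 blocked=[2]

Answer: S2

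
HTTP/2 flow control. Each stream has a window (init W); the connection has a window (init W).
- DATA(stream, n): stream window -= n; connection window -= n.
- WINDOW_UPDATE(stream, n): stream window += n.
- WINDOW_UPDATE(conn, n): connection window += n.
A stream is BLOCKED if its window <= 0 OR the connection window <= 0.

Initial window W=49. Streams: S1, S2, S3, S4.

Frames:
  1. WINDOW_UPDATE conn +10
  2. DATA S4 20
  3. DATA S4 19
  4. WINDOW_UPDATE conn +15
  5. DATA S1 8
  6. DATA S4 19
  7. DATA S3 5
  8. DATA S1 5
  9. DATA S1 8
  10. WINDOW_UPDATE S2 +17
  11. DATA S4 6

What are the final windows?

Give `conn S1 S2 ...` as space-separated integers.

Answer: -16 28 66 44 -15

Derivation:
Op 1: conn=59 S1=49 S2=49 S3=49 S4=49 blocked=[]
Op 2: conn=39 S1=49 S2=49 S3=49 S4=29 blocked=[]
Op 3: conn=20 S1=49 S2=49 S3=49 S4=10 blocked=[]
Op 4: conn=35 S1=49 S2=49 S3=49 S4=10 blocked=[]
Op 5: conn=27 S1=41 S2=49 S3=49 S4=10 blocked=[]
Op 6: conn=8 S1=41 S2=49 S3=49 S4=-9 blocked=[4]
Op 7: conn=3 S1=41 S2=49 S3=44 S4=-9 blocked=[4]
Op 8: conn=-2 S1=36 S2=49 S3=44 S4=-9 blocked=[1, 2, 3, 4]
Op 9: conn=-10 S1=28 S2=49 S3=44 S4=-9 blocked=[1, 2, 3, 4]
Op 10: conn=-10 S1=28 S2=66 S3=44 S4=-9 blocked=[1, 2, 3, 4]
Op 11: conn=-16 S1=28 S2=66 S3=44 S4=-15 blocked=[1, 2, 3, 4]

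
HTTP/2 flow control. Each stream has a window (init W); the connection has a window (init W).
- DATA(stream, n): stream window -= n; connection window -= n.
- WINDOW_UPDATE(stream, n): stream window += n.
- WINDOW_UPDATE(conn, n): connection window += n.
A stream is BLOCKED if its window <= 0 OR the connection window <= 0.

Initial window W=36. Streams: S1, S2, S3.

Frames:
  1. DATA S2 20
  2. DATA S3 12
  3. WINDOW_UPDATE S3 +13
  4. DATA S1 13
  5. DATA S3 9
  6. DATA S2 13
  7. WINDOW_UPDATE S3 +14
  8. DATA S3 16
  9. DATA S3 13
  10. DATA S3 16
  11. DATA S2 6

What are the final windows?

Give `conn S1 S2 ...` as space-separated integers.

Answer: -82 23 -3 -3

Derivation:
Op 1: conn=16 S1=36 S2=16 S3=36 blocked=[]
Op 2: conn=4 S1=36 S2=16 S3=24 blocked=[]
Op 3: conn=4 S1=36 S2=16 S3=37 blocked=[]
Op 4: conn=-9 S1=23 S2=16 S3=37 blocked=[1, 2, 3]
Op 5: conn=-18 S1=23 S2=16 S3=28 blocked=[1, 2, 3]
Op 6: conn=-31 S1=23 S2=3 S3=28 blocked=[1, 2, 3]
Op 7: conn=-31 S1=23 S2=3 S3=42 blocked=[1, 2, 3]
Op 8: conn=-47 S1=23 S2=3 S3=26 blocked=[1, 2, 3]
Op 9: conn=-60 S1=23 S2=3 S3=13 blocked=[1, 2, 3]
Op 10: conn=-76 S1=23 S2=3 S3=-3 blocked=[1, 2, 3]
Op 11: conn=-82 S1=23 S2=-3 S3=-3 blocked=[1, 2, 3]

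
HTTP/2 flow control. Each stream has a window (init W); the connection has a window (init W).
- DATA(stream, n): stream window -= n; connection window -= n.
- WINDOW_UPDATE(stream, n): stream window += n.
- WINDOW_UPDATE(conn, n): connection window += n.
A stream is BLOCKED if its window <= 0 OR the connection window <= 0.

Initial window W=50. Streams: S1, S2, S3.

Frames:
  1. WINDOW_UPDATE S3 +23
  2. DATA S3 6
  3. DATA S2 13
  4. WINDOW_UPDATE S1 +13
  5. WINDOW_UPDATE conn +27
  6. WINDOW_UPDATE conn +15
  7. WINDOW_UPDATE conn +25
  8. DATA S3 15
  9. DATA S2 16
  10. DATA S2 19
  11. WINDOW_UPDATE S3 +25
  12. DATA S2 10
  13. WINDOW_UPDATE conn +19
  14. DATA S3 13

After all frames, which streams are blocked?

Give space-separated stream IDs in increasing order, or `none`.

Op 1: conn=50 S1=50 S2=50 S3=73 blocked=[]
Op 2: conn=44 S1=50 S2=50 S3=67 blocked=[]
Op 3: conn=31 S1=50 S2=37 S3=67 blocked=[]
Op 4: conn=31 S1=63 S2=37 S3=67 blocked=[]
Op 5: conn=58 S1=63 S2=37 S3=67 blocked=[]
Op 6: conn=73 S1=63 S2=37 S3=67 blocked=[]
Op 7: conn=98 S1=63 S2=37 S3=67 blocked=[]
Op 8: conn=83 S1=63 S2=37 S3=52 blocked=[]
Op 9: conn=67 S1=63 S2=21 S3=52 blocked=[]
Op 10: conn=48 S1=63 S2=2 S3=52 blocked=[]
Op 11: conn=48 S1=63 S2=2 S3=77 blocked=[]
Op 12: conn=38 S1=63 S2=-8 S3=77 blocked=[2]
Op 13: conn=57 S1=63 S2=-8 S3=77 blocked=[2]
Op 14: conn=44 S1=63 S2=-8 S3=64 blocked=[2]

Answer: S2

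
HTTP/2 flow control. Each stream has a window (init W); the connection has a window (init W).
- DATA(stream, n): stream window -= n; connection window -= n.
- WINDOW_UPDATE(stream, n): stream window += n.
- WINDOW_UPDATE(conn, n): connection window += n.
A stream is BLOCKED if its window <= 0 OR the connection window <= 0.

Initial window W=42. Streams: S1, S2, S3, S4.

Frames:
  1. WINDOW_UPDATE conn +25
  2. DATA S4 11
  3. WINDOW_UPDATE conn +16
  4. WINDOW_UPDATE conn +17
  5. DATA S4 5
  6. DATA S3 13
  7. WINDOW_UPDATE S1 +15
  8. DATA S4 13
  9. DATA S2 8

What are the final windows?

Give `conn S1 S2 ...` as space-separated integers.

Answer: 50 57 34 29 13

Derivation:
Op 1: conn=67 S1=42 S2=42 S3=42 S4=42 blocked=[]
Op 2: conn=56 S1=42 S2=42 S3=42 S4=31 blocked=[]
Op 3: conn=72 S1=42 S2=42 S3=42 S4=31 blocked=[]
Op 4: conn=89 S1=42 S2=42 S3=42 S4=31 blocked=[]
Op 5: conn=84 S1=42 S2=42 S3=42 S4=26 blocked=[]
Op 6: conn=71 S1=42 S2=42 S3=29 S4=26 blocked=[]
Op 7: conn=71 S1=57 S2=42 S3=29 S4=26 blocked=[]
Op 8: conn=58 S1=57 S2=42 S3=29 S4=13 blocked=[]
Op 9: conn=50 S1=57 S2=34 S3=29 S4=13 blocked=[]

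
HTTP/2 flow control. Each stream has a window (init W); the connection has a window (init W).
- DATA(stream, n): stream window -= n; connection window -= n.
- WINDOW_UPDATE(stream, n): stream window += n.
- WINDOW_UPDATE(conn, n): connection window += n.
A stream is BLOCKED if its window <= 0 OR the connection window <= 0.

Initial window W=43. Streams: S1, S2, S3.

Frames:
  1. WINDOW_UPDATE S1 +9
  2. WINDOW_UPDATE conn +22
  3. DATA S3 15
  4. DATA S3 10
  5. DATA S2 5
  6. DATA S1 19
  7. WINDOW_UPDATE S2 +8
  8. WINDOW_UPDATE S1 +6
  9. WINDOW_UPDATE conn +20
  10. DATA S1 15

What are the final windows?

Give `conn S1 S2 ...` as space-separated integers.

Op 1: conn=43 S1=52 S2=43 S3=43 blocked=[]
Op 2: conn=65 S1=52 S2=43 S3=43 blocked=[]
Op 3: conn=50 S1=52 S2=43 S3=28 blocked=[]
Op 4: conn=40 S1=52 S2=43 S3=18 blocked=[]
Op 5: conn=35 S1=52 S2=38 S3=18 blocked=[]
Op 6: conn=16 S1=33 S2=38 S3=18 blocked=[]
Op 7: conn=16 S1=33 S2=46 S3=18 blocked=[]
Op 8: conn=16 S1=39 S2=46 S3=18 blocked=[]
Op 9: conn=36 S1=39 S2=46 S3=18 blocked=[]
Op 10: conn=21 S1=24 S2=46 S3=18 blocked=[]

Answer: 21 24 46 18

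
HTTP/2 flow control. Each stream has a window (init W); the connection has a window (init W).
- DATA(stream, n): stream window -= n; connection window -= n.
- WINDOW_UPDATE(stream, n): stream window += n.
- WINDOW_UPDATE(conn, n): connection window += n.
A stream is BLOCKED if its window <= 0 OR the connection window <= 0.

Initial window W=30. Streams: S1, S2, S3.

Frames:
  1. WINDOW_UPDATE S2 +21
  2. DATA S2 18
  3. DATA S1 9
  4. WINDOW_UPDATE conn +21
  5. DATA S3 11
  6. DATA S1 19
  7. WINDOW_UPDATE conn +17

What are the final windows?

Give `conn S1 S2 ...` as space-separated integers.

Answer: 11 2 33 19

Derivation:
Op 1: conn=30 S1=30 S2=51 S3=30 blocked=[]
Op 2: conn=12 S1=30 S2=33 S3=30 blocked=[]
Op 3: conn=3 S1=21 S2=33 S3=30 blocked=[]
Op 4: conn=24 S1=21 S2=33 S3=30 blocked=[]
Op 5: conn=13 S1=21 S2=33 S3=19 blocked=[]
Op 6: conn=-6 S1=2 S2=33 S3=19 blocked=[1, 2, 3]
Op 7: conn=11 S1=2 S2=33 S3=19 blocked=[]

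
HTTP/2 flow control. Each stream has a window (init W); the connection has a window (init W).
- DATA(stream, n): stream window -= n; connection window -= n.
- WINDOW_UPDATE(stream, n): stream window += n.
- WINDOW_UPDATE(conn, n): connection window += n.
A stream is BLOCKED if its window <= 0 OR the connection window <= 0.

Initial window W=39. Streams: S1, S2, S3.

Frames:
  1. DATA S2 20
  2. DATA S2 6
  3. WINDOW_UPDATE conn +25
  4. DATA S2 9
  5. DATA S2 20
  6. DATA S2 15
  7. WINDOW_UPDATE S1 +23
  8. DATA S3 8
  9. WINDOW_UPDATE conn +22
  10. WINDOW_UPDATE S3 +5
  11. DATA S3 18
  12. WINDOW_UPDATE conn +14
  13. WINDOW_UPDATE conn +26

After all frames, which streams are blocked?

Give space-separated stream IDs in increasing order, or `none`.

Op 1: conn=19 S1=39 S2=19 S3=39 blocked=[]
Op 2: conn=13 S1=39 S2=13 S3=39 blocked=[]
Op 3: conn=38 S1=39 S2=13 S3=39 blocked=[]
Op 4: conn=29 S1=39 S2=4 S3=39 blocked=[]
Op 5: conn=9 S1=39 S2=-16 S3=39 blocked=[2]
Op 6: conn=-6 S1=39 S2=-31 S3=39 blocked=[1, 2, 3]
Op 7: conn=-6 S1=62 S2=-31 S3=39 blocked=[1, 2, 3]
Op 8: conn=-14 S1=62 S2=-31 S3=31 blocked=[1, 2, 3]
Op 9: conn=8 S1=62 S2=-31 S3=31 blocked=[2]
Op 10: conn=8 S1=62 S2=-31 S3=36 blocked=[2]
Op 11: conn=-10 S1=62 S2=-31 S3=18 blocked=[1, 2, 3]
Op 12: conn=4 S1=62 S2=-31 S3=18 blocked=[2]
Op 13: conn=30 S1=62 S2=-31 S3=18 blocked=[2]

Answer: S2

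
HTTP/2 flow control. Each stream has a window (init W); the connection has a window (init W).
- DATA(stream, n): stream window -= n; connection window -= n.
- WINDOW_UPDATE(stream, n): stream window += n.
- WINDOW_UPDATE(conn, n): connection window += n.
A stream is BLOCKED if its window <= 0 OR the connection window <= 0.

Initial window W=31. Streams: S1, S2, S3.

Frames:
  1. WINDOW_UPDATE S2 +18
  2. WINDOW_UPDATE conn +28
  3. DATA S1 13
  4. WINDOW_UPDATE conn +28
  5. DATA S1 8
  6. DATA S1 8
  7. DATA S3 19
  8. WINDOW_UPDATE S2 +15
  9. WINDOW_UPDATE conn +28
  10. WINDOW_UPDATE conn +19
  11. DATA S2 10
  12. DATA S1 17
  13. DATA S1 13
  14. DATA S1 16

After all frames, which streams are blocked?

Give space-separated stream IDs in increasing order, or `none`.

Op 1: conn=31 S1=31 S2=49 S3=31 blocked=[]
Op 2: conn=59 S1=31 S2=49 S3=31 blocked=[]
Op 3: conn=46 S1=18 S2=49 S3=31 blocked=[]
Op 4: conn=74 S1=18 S2=49 S3=31 blocked=[]
Op 5: conn=66 S1=10 S2=49 S3=31 blocked=[]
Op 6: conn=58 S1=2 S2=49 S3=31 blocked=[]
Op 7: conn=39 S1=2 S2=49 S3=12 blocked=[]
Op 8: conn=39 S1=2 S2=64 S3=12 blocked=[]
Op 9: conn=67 S1=2 S2=64 S3=12 blocked=[]
Op 10: conn=86 S1=2 S2=64 S3=12 blocked=[]
Op 11: conn=76 S1=2 S2=54 S3=12 blocked=[]
Op 12: conn=59 S1=-15 S2=54 S3=12 blocked=[1]
Op 13: conn=46 S1=-28 S2=54 S3=12 blocked=[1]
Op 14: conn=30 S1=-44 S2=54 S3=12 blocked=[1]

Answer: S1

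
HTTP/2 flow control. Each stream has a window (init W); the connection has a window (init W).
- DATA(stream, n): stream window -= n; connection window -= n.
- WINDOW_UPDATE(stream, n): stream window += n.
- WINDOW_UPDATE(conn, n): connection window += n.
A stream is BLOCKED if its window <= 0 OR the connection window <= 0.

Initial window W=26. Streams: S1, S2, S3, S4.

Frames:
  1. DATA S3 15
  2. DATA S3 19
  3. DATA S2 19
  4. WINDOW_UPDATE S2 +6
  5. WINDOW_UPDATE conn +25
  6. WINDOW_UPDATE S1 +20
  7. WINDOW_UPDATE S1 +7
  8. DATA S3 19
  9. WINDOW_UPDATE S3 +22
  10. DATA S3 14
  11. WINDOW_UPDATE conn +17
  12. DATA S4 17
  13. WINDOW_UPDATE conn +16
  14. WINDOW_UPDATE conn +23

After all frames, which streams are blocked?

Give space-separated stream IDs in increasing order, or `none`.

Answer: S3

Derivation:
Op 1: conn=11 S1=26 S2=26 S3=11 S4=26 blocked=[]
Op 2: conn=-8 S1=26 S2=26 S3=-8 S4=26 blocked=[1, 2, 3, 4]
Op 3: conn=-27 S1=26 S2=7 S3=-8 S4=26 blocked=[1, 2, 3, 4]
Op 4: conn=-27 S1=26 S2=13 S3=-8 S4=26 blocked=[1, 2, 3, 4]
Op 5: conn=-2 S1=26 S2=13 S3=-8 S4=26 blocked=[1, 2, 3, 4]
Op 6: conn=-2 S1=46 S2=13 S3=-8 S4=26 blocked=[1, 2, 3, 4]
Op 7: conn=-2 S1=53 S2=13 S3=-8 S4=26 blocked=[1, 2, 3, 4]
Op 8: conn=-21 S1=53 S2=13 S3=-27 S4=26 blocked=[1, 2, 3, 4]
Op 9: conn=-21 S1=53 S2=13 S3=-5 S4=26 blocked=[1, 2, 3, 4]
Op 10: conn=-35 S1=53 S2=13 S3=-19 S4=26 blocked=[1, 2, 3, 4]
Op 11: conn=-18 S1=53 S2=13 S3=-19 S4=26 blocked=[1, 2, 3, 4]
Op 12: conn=-35 S1=53 S2=13 S3=-19 S4=9 blocked=[1, 2, 3, 4]
Op 13: conn=-19 S1=53 S2=13 S3=-19 S4=9 blocked=[1, 2, 3, 4]
Op 14: conn=4 S1=53 S2=13 S3=-19 S4=9 blocked=[3]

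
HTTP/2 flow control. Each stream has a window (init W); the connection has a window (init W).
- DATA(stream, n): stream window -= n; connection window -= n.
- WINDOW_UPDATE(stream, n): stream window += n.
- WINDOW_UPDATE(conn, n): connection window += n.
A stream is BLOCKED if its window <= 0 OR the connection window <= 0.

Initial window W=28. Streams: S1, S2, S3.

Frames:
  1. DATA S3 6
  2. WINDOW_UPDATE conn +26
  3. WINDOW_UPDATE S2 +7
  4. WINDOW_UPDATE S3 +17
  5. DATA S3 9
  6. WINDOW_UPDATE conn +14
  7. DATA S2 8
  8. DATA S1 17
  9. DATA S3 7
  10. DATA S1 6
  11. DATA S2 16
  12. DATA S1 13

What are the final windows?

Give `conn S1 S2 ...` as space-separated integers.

Op 1: conn=22 S1=28 S2=28 S3=22 blocked=[]
Op 2: conn=48 S1=28 S2=28 S3=22 blocked=[]
Op 3: conn=48 S1=28 S2=35 S3=22 blocked=[]
Op 4: conn=48 S1=28 S2=35 S3=39 blocked=[]
Op 5: conn=39 S1=28 S2=35 S3=30 blocked=[]
Op 6: conn=53 S1=28 S2=35 S3=30 blocked=[]
Op 7: conn=45 S1=28 S2=27 S3=30 blocked=[]
Op 8: conn=28 S1=11 S2=27 S3=30 blocked=[]
Op 9: conn=21 S1=11 S2=27 S3=23 blocked=[]
Op 10: conn=15 S1=5 S2=27 S3=23 blocked=[]
Op 11: conn=-1 S1=5 S2=11 S3=23 blocked=[1, 2, 3]
Op 12: conn=-14 S1=-8 S2=11 S3=23 blocked=[1, 2, 3]

Answer: -14 -8 11 23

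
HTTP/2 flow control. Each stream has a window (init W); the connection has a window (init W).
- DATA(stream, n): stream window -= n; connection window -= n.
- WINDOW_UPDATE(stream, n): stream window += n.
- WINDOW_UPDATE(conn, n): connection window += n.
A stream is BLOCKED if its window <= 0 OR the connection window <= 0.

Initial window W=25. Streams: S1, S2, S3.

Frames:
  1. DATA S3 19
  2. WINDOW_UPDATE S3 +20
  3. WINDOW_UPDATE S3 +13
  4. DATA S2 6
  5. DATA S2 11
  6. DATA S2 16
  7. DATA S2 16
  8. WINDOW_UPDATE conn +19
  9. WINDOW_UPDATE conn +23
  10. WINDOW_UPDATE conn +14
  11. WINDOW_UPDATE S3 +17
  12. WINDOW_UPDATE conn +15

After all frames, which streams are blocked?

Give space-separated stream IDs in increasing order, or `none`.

Op 1: conn=6 S1=25 S2=25 S3=6 blocked=[]
Op 2: conn=6 S1=25 S2=25 S3=26 blocked=[]
Op 3: conn=6 S1=25 S2=25 S3=39 blocked=[]
Op 4: conn=0 S1=25 S2=19 S3=39 blocked=[1, 2, 3]
Op 5: conn=-11 S1=25 S2=8 S3=39 blocked=[1, 2, 3]
Op 6: conn=-27 S1=25 S2=-8 S3=39 blocked=[1, 2, 3]
Op 7: conn=-43 S1=25 S2=-24 S3=39 blocked=[1, 2, 3]
Op 8: conn=-24 S1=25 S2=-24 S3=39 blocked=[1, 2, 3]
Op 9: conn=-1 S1=25 S2=-24 S3=39 blocked=[1, 2, 3]
Op 10: conn=13 S1=25 S2=-24 S3=39 blocked=[2]
Op 11: conn=13 S1=25 S2=-24 S3=56 blocked=[2]
Op 12: conn=28 S1=25 S2=-24 S3=56 blocked=[2]

Answer: S2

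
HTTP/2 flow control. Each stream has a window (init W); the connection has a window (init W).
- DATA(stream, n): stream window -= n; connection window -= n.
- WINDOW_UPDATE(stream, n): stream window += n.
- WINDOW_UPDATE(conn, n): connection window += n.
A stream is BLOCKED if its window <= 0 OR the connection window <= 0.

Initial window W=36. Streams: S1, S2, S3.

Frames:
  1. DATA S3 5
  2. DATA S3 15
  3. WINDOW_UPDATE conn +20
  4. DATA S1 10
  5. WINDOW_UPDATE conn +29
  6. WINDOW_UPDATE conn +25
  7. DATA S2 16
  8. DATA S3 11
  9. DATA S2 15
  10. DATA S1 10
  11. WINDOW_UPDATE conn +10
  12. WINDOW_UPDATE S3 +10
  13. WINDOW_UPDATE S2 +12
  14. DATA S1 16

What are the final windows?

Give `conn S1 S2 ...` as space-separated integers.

Op 1: conn=31 S1=36 S2=36 S3=31 blocked=[]
Op 2: conn=16 S1=36 S2=36 S3=16 blocked=[]
Op 3: conn=36 S1=36 S2=36 S3=16 blocked=[]
Op 4: conn=26 S1=26 S2=36 S3=16 blocked=[]
Op 5: conn=55 S1=26 S2=36 S3=16 blocked=[]
Op 6: conn=80 S1=26 S2=36 S3=16 blocked=[]
Op 7: conn=64 S1=26 S2=20 S3=16 blocked=[]
Op 8: conn=53 S1=26 S2=20 S3=5 blocked=[]
Op 9: conn=38 S1=26 S2=5 S3=5 blocked=[]
Op 10: conn=28 S1=16 S2=5 S3=5 blocked=[]
Op 11: conn=38 S1=16 S2=5 S3=5 blocked=[]
Op 12: conn=38 S1=16 S2=5 S3=15 blocked=[]
Op 13: conn=38 S1=16 S2=17 S3=15 blocked=[]
Op 14: conn=22 S1=0 S2=17 S3=15 blocked=[1]

Answer: 22 0 17 15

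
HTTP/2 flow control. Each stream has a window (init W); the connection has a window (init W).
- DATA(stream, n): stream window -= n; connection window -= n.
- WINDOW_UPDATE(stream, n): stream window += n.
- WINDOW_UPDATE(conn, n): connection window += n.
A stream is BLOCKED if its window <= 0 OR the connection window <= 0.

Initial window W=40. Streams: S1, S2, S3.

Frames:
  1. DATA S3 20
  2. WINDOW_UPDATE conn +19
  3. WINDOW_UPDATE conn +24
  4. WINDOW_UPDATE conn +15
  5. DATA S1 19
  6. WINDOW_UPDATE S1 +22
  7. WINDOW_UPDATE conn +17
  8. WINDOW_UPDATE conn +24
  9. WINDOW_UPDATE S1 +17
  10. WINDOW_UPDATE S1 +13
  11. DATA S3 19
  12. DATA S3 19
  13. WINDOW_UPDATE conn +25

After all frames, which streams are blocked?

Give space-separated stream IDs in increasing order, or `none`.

Op 1: conn=20 S1=40 S2=40 S3=20 blocked=[]
Op 2: conn=39 S1=40 S2=40 S3=20 blocked=[]
Op 3: conn=63 S1=40 S2=40 S3=20 blocked=[]
Op 4: conn=78 S1=40 S2=40 S3=20 blocked=[]
Op 5: conn=59 S1=21 S2=40 S3=20 blocked=[]
Op 6: conn=59 S1=43 S2=40 S3=20 blocked=[]
Op 7: conn=76 S1=43 S2=40 S3=20 blocked=[]
Op 8: conn=100 S1=43 S2=40 S3=20 blocked=[]
Op 9: conn=100 S1=60 S2=40 S3=20 blocked=[]
Op 10: conn=100 S1=73 S2=40 S3=20 blocked=[]
Op 11: conn=81 S1=73 S2=40 S3=1 blocked=[]
Op 12: conn=62 S1=73 S2=40 S3=-18 blocked=[3]
Op 13: conn=87 S1=73 S2=40 S3=-18 blocked=[3]

Answer: S3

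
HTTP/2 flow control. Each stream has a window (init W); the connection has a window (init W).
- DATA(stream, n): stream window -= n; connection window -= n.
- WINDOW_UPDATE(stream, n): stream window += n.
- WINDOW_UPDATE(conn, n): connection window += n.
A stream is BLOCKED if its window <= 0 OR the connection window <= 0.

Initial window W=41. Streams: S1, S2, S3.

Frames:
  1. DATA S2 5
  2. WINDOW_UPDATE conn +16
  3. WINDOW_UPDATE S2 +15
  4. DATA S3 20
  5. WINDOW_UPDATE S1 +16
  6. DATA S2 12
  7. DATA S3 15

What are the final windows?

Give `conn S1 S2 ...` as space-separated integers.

Answer: 5 57 39 6

Derivation:
Op 1: conn=36 S1=41 S2=36 S3=41 blocked=[]
Op 2: conn=52 S1=41 S2=36 S3=41 blocked=[]
Op 3: conn=52 S1=41 S2=51 S3=41 blocked=[]
Op 4: conn=32 S1=41 S2=51 S3=21 blocked=[]
Op 5: conn=32 S1=57 S2=51 S3=21 blocked=[]
Op 6: conn=20 S1=57 S2=39 S3=21 blocked=[]
Op 7: conn=5 S1=57 S2=39 S3=6 blocked=[]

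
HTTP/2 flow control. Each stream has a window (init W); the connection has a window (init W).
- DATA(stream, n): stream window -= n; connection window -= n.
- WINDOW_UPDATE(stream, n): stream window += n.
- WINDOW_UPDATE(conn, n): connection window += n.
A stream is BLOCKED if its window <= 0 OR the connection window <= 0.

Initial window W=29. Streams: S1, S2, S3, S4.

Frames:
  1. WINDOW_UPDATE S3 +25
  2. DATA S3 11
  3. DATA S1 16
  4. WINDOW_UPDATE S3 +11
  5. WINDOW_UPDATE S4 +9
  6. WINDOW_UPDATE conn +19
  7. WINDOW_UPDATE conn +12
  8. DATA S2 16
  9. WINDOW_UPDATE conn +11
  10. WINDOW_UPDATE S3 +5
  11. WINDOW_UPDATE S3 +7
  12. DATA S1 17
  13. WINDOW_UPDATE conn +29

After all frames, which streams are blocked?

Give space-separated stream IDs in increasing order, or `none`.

Answer: S1

Derivation:
Op 1: conn=29 S1=29 S2=29 S3=54 S4=29 blocked=[]
Op 2: conn=18 S1=29 S2=29 S3=43 S4=29 blocked=[]
Op 3: conn=2 S1=13 S2=29 S3=43 S4=29 blocked=[]
Op 4: conn=2 S1=13 S2=29 S3=54 S4=29 blocked=[]
Op 5: conn=2 S1=13 S2=29 S3=54 S4=38 blocked=[]
Op 6: conn=21 S1=13 S2=29 S3=54 S4=38 blocked=[]
Op 7: conn=33 S1=13 S2=29 S3=54 S4=38 blocked=[]
Op 8: conn=17 S1=13 S2=13 S3=54 S4=38 blocked=[]
Op 9: conn=28 S1=13 S2=13 S3=54 S4=38 blocked=[]
Op 10: conn=28 S1=13 S2=13 S3=59 S4=38 blocked=[]
Op 11: conn=28 S1=13 S2=13 S3=66 S4=38 blocked=[]
Op 12: conn=11 S1=-4 S2=13 S3=66 S4=38 blocked=[1]
Op 13: conn=40 S1=-4 S2=13 S3=66 S4=38 blocked=[1]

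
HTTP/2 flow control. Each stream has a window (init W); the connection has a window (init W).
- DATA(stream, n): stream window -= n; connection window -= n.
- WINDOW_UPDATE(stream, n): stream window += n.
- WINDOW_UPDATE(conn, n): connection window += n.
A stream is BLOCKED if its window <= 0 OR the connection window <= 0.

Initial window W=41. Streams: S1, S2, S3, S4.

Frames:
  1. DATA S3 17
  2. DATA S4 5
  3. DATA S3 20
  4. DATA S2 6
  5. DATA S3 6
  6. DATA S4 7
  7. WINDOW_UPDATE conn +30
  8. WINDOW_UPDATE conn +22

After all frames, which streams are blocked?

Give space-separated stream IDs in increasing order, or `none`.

Answer: S3

Derivation:
Op 1: conn=24 S1=41 S2=41 S3=24 S4=41 blocked=[]
Op 2: conn=19 S1=41 S2=41 S3=24 S4=36 blocked=[]
Op 3: conn=-1 S1=41 S2=41 S3=4 S4=36 blocked=[1, 2, 3, 4]
Op 4: conn=-7 S1=41 S2=35 S3=4 S4=36 blocked=[1, 2, 3, 4]
Op 5: conn=-13 S1=41 S2=35 S3=-2 S4=36 blocked=[1, 2, 3, 4]
Op 6: conn=-20 S1=41 S2=35 S3=-2 S4=29 blocked=[1, 2, 3, 4]
Op 7: conn=10 S1=41 S2=35 S3=-2 S4=29 blocked=[3]
Op 8: conn=32 S1=41 S2=35 S3=-2 S4=29 blocked=[3]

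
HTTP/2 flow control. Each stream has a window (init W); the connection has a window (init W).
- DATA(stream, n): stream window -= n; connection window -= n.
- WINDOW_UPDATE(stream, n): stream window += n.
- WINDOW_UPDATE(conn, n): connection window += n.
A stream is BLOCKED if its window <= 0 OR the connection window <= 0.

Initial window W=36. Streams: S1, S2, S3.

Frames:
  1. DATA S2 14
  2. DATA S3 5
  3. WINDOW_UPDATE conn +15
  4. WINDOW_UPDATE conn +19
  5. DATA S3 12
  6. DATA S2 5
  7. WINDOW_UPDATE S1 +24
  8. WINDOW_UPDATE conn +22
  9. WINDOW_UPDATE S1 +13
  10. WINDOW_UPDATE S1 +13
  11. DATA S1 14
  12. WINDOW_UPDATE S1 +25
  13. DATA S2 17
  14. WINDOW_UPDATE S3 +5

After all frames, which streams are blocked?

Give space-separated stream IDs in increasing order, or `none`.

Op 1: conn=22 S1=36 S2=22 S3=36 blocked=[]
Op 2: conn=17 S1=36 S2=22 S3=31 blocked=[]
Op 3: conn=32 S1=36 S2=22 S3=31 blocked=[]
Op 4: conn=51 S1=36 S2=22 S3=31 blocked=[]
Op 5: conn=39 S1=36 S2=22 S3=19 blocked=[]
Op 6: conn=34 S1=36 S2=17 S3=19 blocked=[]
Op 7: conn=34 S1=60 S2=17 S3=19 blocked=[]
Op 8: conn=56 S1=60 S2=17 S3=19 blocked=[]
Op 9: conn=56 S1=73 S2=17 S3=19 blocked=[]
Op 10: conn=56 S1=86 S2=17 S3=19 blocked=[]
Op 11: conn=42 S1=72 S2=17 S3=19 blocked=[]
Op 12: conn=42 S1=97 S2=17 S3=19 blocked=[]
Op 13: conn=25 S1=97 S2=0 S3=19 blocked=[2]
Op 14: conn=25 S1=97 S2=0 S3=24 blocked=[2]

Answer: S2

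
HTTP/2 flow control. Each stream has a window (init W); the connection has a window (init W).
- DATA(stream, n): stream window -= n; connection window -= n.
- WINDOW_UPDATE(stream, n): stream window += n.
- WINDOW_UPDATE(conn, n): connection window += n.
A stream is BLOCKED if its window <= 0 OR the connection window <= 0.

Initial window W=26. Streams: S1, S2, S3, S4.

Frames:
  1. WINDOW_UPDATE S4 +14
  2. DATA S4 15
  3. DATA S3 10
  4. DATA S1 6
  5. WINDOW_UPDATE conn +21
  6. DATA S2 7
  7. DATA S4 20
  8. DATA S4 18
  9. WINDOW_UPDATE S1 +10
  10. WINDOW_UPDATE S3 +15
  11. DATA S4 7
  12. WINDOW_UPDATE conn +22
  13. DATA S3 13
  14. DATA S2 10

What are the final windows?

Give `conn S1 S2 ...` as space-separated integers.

Op 1: conn=26 S1=26 S2=26 S3=26 S4=40 blocked=[]
Op 2: conn=11 S1=26 S2=26 S3=26 S4=25 blocked=[]
Op 3: conn=1 S1=26 S2=26 S3=16 S4=25 blocked=[]
Op 4: conn=-5 S1=20 S2=26 S3=16 S4=25 blocked=[1, 2, 3, 4]
Op 5: conn=16 S1=20 S2=26 S3=16 S4=25 blocked=[]
Op 6: conn=9 S1=20 S2=19 S3=16 S4=25 blocked=[]
Op 7: conn=-11 S1=20 S2=19 S3=16 S4=5 blocked=[1, 2, 3, 4]
Op 8: conn=-29 S1=20 S2=19 S3=16 S4=-13 blocked=[1, 2, 3, 4]
Op 9: conn=-29 S1=30 S2=19 S3=16 S4=-13 blocked=[1, 2, 3, 4]
Op 10: conn=-29 S1=30 S2=19 S3=31 S4=-13 blocked=[1, 2, 3, 4]
Op 11: conn=-36 S1=30 S2=19 S3=31 S4=-20 blocked=[1, 2, 3, 4]
Op 12: conn=-14 S1=30 S2=19 S3=31 S4=-20 blocked=[1, 2, 3, 4]
Op 13: conn=-27 S1=30 S2=19 S3=18 S4=-20 blocked=[1, 2, 3, 4]
Op 14: conn=-37 S1=30 S2=9 S3=18 S4=-20 blocked=[1, 2, 3, 4]

Answer: -37 30 9 18 -20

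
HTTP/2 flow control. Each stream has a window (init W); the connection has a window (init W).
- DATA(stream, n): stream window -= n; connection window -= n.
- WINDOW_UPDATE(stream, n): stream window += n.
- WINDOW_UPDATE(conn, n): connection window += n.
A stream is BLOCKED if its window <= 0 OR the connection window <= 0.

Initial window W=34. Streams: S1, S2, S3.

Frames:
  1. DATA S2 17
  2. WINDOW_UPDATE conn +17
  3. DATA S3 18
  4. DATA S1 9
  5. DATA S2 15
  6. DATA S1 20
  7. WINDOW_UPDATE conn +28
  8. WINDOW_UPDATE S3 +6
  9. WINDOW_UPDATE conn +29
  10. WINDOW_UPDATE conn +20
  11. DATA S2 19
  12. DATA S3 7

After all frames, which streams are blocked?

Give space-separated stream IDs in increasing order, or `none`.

Op 1: conn=17 S1=34 S2=17 S3=34 blocked=[]
Op 2: conn=34 S1=34 S2=17 S3=34 blocked=[]
Op 3: conn=16 S1=34 S2=17 S3=16 blocked=[]
Op 4: conn=7 S1=25 S2=17 S3=16 blocked=[]
Op 5: conn=-8 S1=25 S2=2 S3=16 blocked=[1, 2, 3]
Op 6: conn=-28 S1=5 S2=2 S3=16 blocked=[1, 2, 3]
Op 7: conn=0 S1=5 S2=2 S3=16 blocked=[1, 2, 3]
Op 8: conn=0 S1=5 S2=2 S3=22 blocked=[1, 2, 3]
Op 9: conn=29 S1=5 S2=2 S3=22 blocked=[]
Op 10: conn=49 S1=5 S2=2 S3=22 blocked=[]
Op 11: conn=30 S1=5 S2=-17 S3=22 blocked=[2]
Op 12: conn=23 S1=5 S2=-17 S3=15 blocked=[2]

Answer: S2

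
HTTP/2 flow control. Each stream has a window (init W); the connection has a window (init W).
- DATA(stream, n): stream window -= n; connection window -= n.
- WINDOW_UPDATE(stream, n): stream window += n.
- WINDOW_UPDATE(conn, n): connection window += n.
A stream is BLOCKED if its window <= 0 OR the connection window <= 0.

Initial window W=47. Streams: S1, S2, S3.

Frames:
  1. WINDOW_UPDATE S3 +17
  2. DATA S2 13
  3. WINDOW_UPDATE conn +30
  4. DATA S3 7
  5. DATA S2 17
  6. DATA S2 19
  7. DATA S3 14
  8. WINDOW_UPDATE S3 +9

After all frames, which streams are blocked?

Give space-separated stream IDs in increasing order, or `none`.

Answer: S2

Derivation:
Op 1: conn=47 S1=47 S2=47 S3=64 blocked=[]
Op 2: conn=34 S1=47 S2=34 S3=64 blocked=[]
Op 3: conn=64 S1=47 S2=34 S3=64 blocked=[]
Op 4: conn=57 S1=47 S2=34 S3=57 blocked=[]
Op 5: conn=40 S1=47 S2=17 S3=57 blocked=[]
Op 6: conn=21 S1=47 S2=-2 S3=57 blocked=[2]
Op 7: conn=7 S1=47 S2=-2 S3=43 blocked=[2]
Op 8: conn=7 S1=47 S2=-2 S3=52 blocked=[2]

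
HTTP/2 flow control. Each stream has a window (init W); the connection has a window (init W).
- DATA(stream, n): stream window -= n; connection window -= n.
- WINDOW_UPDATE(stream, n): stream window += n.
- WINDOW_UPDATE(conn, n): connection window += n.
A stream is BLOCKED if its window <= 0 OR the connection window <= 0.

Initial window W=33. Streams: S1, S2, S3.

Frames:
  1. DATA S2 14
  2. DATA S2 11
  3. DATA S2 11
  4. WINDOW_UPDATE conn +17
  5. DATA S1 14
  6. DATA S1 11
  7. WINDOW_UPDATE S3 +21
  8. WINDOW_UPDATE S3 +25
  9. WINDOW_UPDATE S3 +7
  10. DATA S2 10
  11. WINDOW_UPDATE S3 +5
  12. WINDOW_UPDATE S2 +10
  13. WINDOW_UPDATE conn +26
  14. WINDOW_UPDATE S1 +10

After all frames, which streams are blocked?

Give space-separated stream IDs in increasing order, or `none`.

Answer: S2

Derivation:
Op 1: conn=19 S1=33 S2=19 S3=33 blocked=[]
Op 2: conn=8 S1=33 S2=8 S3=33 blocked=[]
Op 3: conn=-3 S1=33 S2=-3 S3=33 blocked=[1, 2, 3]
Op 4: conn=14 S1=33 S2=-3 S3=33 blocked=[2]
Op 5: conn=0 S1=19 S2=-3 S3=33 blocked=[1, 2, 3]
Op 6: conn=-11 S1=8 S2=-3 S3=33 blocked=[1, 2, 3]
Op 7: conn=-11 S1=8 S2=-3 S3=54 blocked=[1, 2, 3]
Op 8: conn=-11 S1=8 S2=-3 S3=79 blocked=[1, 2, 3]
Op 9: conn=-11 S1=8 S2=-3 S3=86 blocked=[1, 2, 3]
Op 10: conn=-21 S1=8 S2=-13 S3=86 blocked=[1, 2, 3]
Op 11: conn=-21 S1=8 S2=-13 S3=91 blocked=[1, 2, 3]
Op 12: conn=-21 S1=8 S2=-3 S3=91 blocked=[1, 2, 3]
Op 13: conn=5 S1=8 S2=-3 S3=91 blocked=[2]
Op 14: conn=5 S1=18 S2=-3 S3=91 blocked=[2]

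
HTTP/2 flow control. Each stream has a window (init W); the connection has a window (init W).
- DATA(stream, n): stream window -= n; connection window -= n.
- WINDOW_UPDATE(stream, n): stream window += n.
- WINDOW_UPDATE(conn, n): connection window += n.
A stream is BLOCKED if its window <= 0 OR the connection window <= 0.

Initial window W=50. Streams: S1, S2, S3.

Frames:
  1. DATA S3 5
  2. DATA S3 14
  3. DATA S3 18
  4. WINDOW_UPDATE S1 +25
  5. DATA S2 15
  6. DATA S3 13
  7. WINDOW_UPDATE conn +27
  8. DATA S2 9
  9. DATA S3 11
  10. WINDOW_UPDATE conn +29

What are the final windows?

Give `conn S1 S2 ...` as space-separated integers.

Answer: 21 75 26 -11

Derivation:
Op 1: conn=45 S1=50 S2=50 S3=45 blocked=[]
Op 2: conn=31 S1=50 S2=50 S3=31 blocked=[]
Op 3: conn=13 S1=50 S2=50 S3=13 blocked=[]
Op 4: conn=13 S1=75 S2=50 S3=13 blocked=[]
Op 5: conn=-2 S1=75 S2=35 S3=13 blocked=[1, 2, 3]
Op 6: conn=-15 S1=75 S2=35 S3=0 blocked=[1, 2, 3]
Op 7: conn=12 S1=75 S2=35 S3=0 blocked=[3]
Op 8: conn=3 S1=75 S2=26 S3=0 blocked=[3]
Op 9: conn=-8 S1=75 S2=26 S3=-11 blocked=[1, 2, 3]
Op 10: conn=21 S1=75 S2=26 S3=-11 blocked=[3]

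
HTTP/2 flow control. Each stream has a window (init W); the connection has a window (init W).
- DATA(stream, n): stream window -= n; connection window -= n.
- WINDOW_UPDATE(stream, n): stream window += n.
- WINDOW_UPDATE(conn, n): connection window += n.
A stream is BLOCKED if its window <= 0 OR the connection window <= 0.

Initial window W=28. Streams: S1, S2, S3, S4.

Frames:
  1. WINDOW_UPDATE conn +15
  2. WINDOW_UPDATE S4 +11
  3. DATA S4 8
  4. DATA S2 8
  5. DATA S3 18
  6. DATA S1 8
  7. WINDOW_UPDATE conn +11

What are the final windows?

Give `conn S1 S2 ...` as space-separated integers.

Answer: 12 20 20 10 31

Derivation:
Op 1: conn=43 S1=28 S2=28 S3=28 S4=28 blocked=[]
Op 2: conn=43 S1=28 S2=28 S3=28 S4=39 blocked=[]
Op 3: conn=35 S1=28 S2=28 S3=28 S4=31 blocked=[]
Op 4: conn=27 S1=28 S2=20 S3=28 S4=31 blocked=[]
Op 5: conn=9 S1=28 S2=20 S3=10 S4=31 blocked=[]
Op 6: conn=1 S1=20 S2=20 S3=10 S4=31 blocked=[]
Op 7: conn=12 S1=20 S2=20 S3=10 S4=31 blocked=[]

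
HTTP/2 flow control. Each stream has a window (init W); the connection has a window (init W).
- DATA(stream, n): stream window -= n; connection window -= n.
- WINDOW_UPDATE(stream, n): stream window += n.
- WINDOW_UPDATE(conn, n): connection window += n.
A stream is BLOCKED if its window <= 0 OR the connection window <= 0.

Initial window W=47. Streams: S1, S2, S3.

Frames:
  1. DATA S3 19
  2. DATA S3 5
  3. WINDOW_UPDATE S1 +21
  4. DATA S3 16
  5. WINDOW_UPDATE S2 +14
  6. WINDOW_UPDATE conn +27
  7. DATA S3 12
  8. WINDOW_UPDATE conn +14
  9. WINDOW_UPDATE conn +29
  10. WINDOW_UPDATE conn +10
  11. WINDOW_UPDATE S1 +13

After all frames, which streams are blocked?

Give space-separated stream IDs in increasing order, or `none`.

Answer: S3

Derivation:
Op 1: conn=28 S1=47 S2=47 S3=28 blocked=[]
Op 2: conn=23 S1=47 S2=47 S3=23 blocked=[]
Op 3: conn=23 S1=68 S2=47 S3=23 blocked=[]
Op 4: conn=7 S1=68 S2=47 S3=7 blocked=[]
Op 5: conn=7 S1=68 S2=61 S3=7 blocked=[]
Op 6: conn=34 S1=68 S2=61 S3=7 blocked=[]
Op 7: conn=22 S1=68 S2=61 S3=-5 blocked=[3]
Op 8: conn=36 S1=68 S2=61 S3=-5 blocked=[3]
Op 9: conn=65 S1=68 S2=61 S3=-5 blocked=[3]
Op 10: conn=75 S1=68 S2=61 S3=-5 blocked=[3]
Op 11: conn=75 S1=81 S2=61 S3=-5 blocked=[3]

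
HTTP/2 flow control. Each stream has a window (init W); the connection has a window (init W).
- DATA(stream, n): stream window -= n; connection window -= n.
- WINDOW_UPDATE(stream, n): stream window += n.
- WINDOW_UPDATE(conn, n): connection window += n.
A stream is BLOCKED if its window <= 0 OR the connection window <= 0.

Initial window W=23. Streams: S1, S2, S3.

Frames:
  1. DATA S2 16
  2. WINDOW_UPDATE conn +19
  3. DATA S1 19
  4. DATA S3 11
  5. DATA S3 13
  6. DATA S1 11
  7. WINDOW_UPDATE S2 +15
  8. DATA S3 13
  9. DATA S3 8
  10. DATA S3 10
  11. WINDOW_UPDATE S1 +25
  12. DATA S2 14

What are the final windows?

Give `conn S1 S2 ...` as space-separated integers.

Answer: -73 18 8 -32

Derivation:
Op 1: conn=7 S1=23 S2=7 S3=23 blocked=[]
Op 2: conn=26 S1=23 S2=7 S3=23 blocked=[]
Op 3: conn=7 S1=4 S2=7 S3=23 blocked=[]
Op 4: conn=-4 S1=4 S2=7 S3=12 blocked=[1, 2, 3]
Op 5: conn=-17 S1=4 S2=7 S3=-1 blocked=[1, 2, 3]
Op 6: conn=-28 S1=-7 S2=7 S3=-1 blocked=[1, 2, 3]
Op 7: conn=-28 S1=-7 S2=22 S3=-1 blocked=[1, 2, 3]
Op 8: conn=-41 S1=-7 S2=22 S3=-14 blocked=[1, 2, 3]
Op 9: conn=-49 S1=-7 S2=22 S3=-22 blocked=[1, 2, 3]
Op 10: conn=-59 S1=-7 S2=22 S3=-32 blocked=[1, 2, 3]
Op 11: conn=-59 S1=18 S2=22 S3=-32 blocked=[1, 2, 3]
Op 12: conn=-73 S1=18 S2=8 S3=-32 blocked=[1, 2, 3]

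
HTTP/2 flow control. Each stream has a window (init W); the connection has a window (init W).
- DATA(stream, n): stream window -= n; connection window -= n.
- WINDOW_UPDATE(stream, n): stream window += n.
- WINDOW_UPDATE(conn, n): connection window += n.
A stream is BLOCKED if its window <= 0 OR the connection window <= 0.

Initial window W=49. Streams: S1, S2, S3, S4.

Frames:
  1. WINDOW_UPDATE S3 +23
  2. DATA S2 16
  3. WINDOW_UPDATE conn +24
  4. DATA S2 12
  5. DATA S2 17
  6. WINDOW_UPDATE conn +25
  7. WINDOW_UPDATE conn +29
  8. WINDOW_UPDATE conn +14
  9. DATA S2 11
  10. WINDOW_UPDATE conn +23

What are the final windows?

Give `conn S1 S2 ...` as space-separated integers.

Op 1: conn=49 S1=49 S2=49 S3=72 S4=49 blocked=[]
Op 2: conn=33 S1=49 S2=33 S3=72 S4=49 blocked=[]
Op 3: conn=57 S1=49 S2=33 S3=72 S4=49 blocked=[]
Op 4: conn=45 S1=49 S2=21 S3=72 S4=49 blocked=[]
Op 5: conn=28 S1=49 S2=4 S3=72 S4=49 blocked=[]
Op 6: conn=53 S1=49 S2=4 S3=72 S4=49 blocked=[]
Op 7: conn=82 S1=49 S2=4 S3=72 S4=49 blocked=[]
Op 8: conn=96 S1=49 S2=4 S3=72 S4=49 blocked=[]
Op 9: conn=85 S1=49 S2=-7 S3=72 S4=49 blocked=[2]
Op 10: conn=108 S1=49 S2=-7 S3=72 S4=49 blocked=[2]

Answer: 108 49 -7 72 49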